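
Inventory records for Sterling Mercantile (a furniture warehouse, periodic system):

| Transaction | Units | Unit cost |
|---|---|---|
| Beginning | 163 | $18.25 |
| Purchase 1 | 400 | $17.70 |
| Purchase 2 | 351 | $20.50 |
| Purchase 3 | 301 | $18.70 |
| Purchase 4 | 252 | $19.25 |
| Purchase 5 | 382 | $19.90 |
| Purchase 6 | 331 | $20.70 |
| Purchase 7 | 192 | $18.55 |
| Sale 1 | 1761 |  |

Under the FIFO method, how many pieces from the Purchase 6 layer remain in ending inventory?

331

Sale 1 (1761) [FIFO — oldest first]: 163 @ $18.25 + 400 @ $17.70 + 351 @ $20.50 + 301 @ $18.70 + 252 @ $19.25 + 294 @ $19.90 = $33,580.55
Ending inventory: 88 @ $19.90 + 331 @ $20.70 + 192 @ $18.55 = $12,164.50
Check: goods available $45,745.05 = COGS $33,580.55 + ending $12,164.50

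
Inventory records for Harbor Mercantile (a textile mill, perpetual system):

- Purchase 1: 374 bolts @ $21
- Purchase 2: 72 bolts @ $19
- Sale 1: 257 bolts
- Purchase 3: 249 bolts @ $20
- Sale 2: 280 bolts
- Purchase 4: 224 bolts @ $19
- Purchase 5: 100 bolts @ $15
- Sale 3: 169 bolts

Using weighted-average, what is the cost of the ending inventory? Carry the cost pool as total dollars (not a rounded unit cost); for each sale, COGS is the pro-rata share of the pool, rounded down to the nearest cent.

Ending inventory = $5,819.84

After Purchase 1: 374 on hand, pool $7,854.00 (≈ $21.0000 each)
After Purchase 2: 446 on hand, pool $9,222.00 (≈ $20.6771 each)
Sale 1, sell 257: 257/446 × $9,222.00 → $5,314.02
After Purchase 3: 438 on hand, pool $8,887.98 (≈ $20.2922 each)
Sale 2, sell 280: 280/438 × $8,887.98 → $5,681.81
After Purchase 4: 382 on hand, pool $7,462.17 (≈ $19.5345 each)
After Purchase 5: 482 on hand, pool $8,962.17 (≈ $18.5937 each)
Sale 3, sell 169: 169/482 × $8,962.17 → $3,142.33
Total COGS = $5,314.02 + $5,681.81 + $3,142.33 = $14,138.16
Ending inventory (cost pool remaining) = $5,819.84
Check: goods available $19,958.00 = COGS $14,138.16 + ending $5,819.84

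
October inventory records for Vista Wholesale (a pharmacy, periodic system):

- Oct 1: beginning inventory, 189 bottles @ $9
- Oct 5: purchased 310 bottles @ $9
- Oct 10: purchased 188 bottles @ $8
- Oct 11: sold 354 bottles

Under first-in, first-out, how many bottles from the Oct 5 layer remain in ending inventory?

Oct 11, 354 sold [FIFO — oldest first]: 189 @ $9 + 165 @ $9 = $3,186
Ending inventory: 145 @ $9 + 188 @ $8 = $2,809

145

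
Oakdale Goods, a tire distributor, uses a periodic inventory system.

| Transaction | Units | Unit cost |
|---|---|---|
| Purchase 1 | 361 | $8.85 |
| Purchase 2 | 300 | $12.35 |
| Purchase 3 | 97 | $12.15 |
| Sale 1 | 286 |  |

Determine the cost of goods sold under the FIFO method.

Sale 1 (286) [FIFO — oldest first]: 286 @ $8.85 = $2,531.10
Ending inventory: 75 @ $8.85 + 300 @ $12.35 + 97 @ $12.15 = $5,547.30

COGS = $2,531.10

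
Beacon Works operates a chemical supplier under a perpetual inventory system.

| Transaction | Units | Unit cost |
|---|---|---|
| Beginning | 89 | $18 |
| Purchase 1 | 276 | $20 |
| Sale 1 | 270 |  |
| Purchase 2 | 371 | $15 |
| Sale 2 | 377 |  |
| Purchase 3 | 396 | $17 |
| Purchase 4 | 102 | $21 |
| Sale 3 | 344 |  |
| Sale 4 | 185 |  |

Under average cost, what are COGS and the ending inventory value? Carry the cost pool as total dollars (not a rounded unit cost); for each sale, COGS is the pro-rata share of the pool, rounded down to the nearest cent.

After Beginning: 89 on hand, pool $1,602.00 (≈ $18.0000 each)
After Purchase 1: 365 on hand, pool $7,122.00 (≈ $19.5123 each)
Sale 1, sell 270: 270/365 × $7,122.00 → $5,268.32
After Purchase 2: 466 on hand, pool $7,418.68 (≈ $15.9199 each)
Sale 2, sell 377: 377/466 × $7,418.68 → $6,001.80
After Purchase 3: 485 on hand, pool $8,148.88 (≈ $16.8018 each)
After Purchase 4: 587 on hand, pool $10,290.88 (≈ $17.5313 each)
Sale 3, sell 344: 344/587 × $10,290.88 → $6,030.77
Sale 4, sell 185: 185/243 × $4,260.11 → $3,243.29
Total COGS = $5,268.32 + $6,001.80 + $6,030.77 + $3,243.29 = $20,544.18
Ending inventory (cost pool remaining) = $1,016.82

COGS = $20,544.18; ending inventory = $1,016.82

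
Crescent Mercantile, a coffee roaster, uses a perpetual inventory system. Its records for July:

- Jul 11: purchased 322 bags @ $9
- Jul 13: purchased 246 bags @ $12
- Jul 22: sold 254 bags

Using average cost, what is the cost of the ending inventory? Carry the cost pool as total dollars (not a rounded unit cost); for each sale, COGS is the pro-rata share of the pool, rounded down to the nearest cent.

After Jul 11: 322 on hand, pool $2,898.00 (≈ $9.0000 each)
After Jul 13: 568 on hand, pool $5,850.00 (≈ $10.2993 each)
Jul 22, sell 254: 254/568 × $5,850.00 → $2,616.02
Ending inventory (cost pool remaining) = $3,233.98

Ending inventory = $3,233.98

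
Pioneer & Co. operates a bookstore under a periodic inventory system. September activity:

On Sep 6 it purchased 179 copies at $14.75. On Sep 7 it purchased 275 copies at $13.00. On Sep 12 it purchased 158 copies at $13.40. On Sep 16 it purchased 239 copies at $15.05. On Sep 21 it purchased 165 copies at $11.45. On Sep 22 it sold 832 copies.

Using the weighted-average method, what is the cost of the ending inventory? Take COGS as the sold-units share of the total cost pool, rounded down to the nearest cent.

Sep 22, sell 832: 832/1016 × $13,818.65 → $11,316.05
Ending inventory (cost pool remaining) = $2,502.60

Ending inventory = $2,502.60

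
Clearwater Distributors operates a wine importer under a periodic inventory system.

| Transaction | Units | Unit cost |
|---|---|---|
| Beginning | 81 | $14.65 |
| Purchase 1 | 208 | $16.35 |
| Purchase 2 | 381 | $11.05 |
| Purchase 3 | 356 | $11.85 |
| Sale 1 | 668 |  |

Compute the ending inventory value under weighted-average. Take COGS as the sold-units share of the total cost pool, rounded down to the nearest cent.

Sale 1, sell 668: 668/1026 × $13,016.10 → $8,474.41
Ending inventory (cost pool remaining) = $4,541.69
Check: goods available $13,016.10 = COGS $8,474.41 + ending $4,541.69

Ending inventory = $4,541.69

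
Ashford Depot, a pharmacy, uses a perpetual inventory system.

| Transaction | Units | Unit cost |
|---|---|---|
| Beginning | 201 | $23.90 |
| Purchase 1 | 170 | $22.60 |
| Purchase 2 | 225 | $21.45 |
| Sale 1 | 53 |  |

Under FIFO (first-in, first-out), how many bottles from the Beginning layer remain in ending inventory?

148

Sale 1 (53) [FIFO — oldest first]: 53 @ $23.90 = $1,266.70
Ending inventory: 148 @ $23.90 + 170 @ $22.60 + 225 @ $21.45 = $12,205.45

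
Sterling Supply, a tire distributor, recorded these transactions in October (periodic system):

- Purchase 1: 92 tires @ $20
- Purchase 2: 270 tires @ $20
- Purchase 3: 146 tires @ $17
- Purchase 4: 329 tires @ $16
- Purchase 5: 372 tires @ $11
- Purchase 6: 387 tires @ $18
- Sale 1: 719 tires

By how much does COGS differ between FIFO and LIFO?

FIFO COGS: 92 @ $20 + 270 @ $20 + 146 @ $17 + 211 @ $16 = $13,098
LIFO COGS: 387 @ $18 + 332 @ $11 = $10,618
Difference = |$13,098 − $10,618| = $2,480

$2,480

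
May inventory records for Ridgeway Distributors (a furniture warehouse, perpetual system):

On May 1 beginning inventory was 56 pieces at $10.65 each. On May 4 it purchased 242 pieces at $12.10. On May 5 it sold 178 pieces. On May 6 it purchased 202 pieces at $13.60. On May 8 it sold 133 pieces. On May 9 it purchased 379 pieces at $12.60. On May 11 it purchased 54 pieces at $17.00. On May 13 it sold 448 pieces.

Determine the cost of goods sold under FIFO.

May 5, 178 sold [FIFO — oldest first]: 56 @ $10.65 + 122 @ $12.10 = $2,072.60
May 8, 133 sold [FIFO — oldest first]: 120 @ $12.10 + 13 @ $13.60 = $1,628.80
May 13, 448 sold [FIFO — oldest first]: 189 @ $13.60 + 259 @ $12.60 = $5,833.80
Total COGS = $2,072.60 + $1,628.80 + $5,833.80 = $9,535.20
Ending inventory: 120 @ $12.60 + 54 @ $17.00 = $2,430.00
Check: goods available $11,965.20 = COGS $9,535.20 + ending $2,430.00

COGS = $9,535.20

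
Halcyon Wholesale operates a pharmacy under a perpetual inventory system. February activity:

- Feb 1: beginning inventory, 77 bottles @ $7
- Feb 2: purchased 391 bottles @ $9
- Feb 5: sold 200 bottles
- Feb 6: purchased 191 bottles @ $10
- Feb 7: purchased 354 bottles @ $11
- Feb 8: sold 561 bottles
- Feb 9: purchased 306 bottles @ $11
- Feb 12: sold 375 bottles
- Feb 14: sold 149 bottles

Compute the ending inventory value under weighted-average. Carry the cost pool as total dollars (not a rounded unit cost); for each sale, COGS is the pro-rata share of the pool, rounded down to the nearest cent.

After Feb 1: 77 on hand, pool $539.00 (≈ $7.0000 each)
After Feb 2: 468 on hand, pool $4,058.00 (≈ $8.6709 each)
Feb 5, sell 200: 200/468 × $4,058.00 → $1,734.18
After Feb 6: 459 on hand, pool $4,233.82 (≈ $9.2240 each)
After Feb 7: 813 on hand, pool $8,127.82 (≈ $9.9973 each)
Feb 8, sell 561: 561/813 × $8,127.82 → $5,608.49
After Feb 9: 558 on hand, pool $5,885.33 (≈ $10.5472 each)
Feb 12, sell 375: 375/558 × $5,885.33 → $3,955.19
Feb 14, sell 149: 149/183 × $1,930.14 → $1,571.53
Total COGS = $1,734.18 + $5,608.49 + $3,955.19 + $1,571.53 = $12,869.39
Ending inventory (cost pool remaining) = $358.61

Ending inventory = $358.61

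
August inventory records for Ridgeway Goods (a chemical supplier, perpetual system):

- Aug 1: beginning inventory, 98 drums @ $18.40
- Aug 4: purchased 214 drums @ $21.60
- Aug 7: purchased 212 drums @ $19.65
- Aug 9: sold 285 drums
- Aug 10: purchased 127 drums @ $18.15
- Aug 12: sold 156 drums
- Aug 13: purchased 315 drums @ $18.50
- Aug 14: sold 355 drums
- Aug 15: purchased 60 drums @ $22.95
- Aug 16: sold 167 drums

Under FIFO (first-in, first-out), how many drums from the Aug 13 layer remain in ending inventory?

Aug 9, 285 sold [FIFO — oldest first]: 98 @ $18.40 + 187 @ $21.60 = $5,842.40
Aug 12, 156 sold [FIFO — oldest first]: 27 @ $21.60 + 129 @ $19.65 = $3,118.05
Aug 14, 355 sold [FIFO — oldest first]: 83 @ $19.65 + 127 @ $18.15 + 145 @ $18.50 = $6,618.50
Aug 16, 167 sold [FIFO — oldest first]: 167 @ $18.50 = $3,089.50
Total COGS = $5,842.40 + $3,118.05 + $6,618.50 + $3,089.50 = $18,668.45
Ending inventory: 3 @ $18.50 + 60 @ $22.95 = $1,432.50

3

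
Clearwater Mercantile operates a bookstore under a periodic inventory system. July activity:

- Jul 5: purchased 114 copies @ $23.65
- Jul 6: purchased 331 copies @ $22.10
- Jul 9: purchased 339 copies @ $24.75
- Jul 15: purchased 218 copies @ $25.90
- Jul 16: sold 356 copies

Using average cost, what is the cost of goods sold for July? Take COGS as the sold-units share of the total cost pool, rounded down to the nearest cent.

Jul 16, sell 356: 356/1002 × $24,047.65 → $8,543.87
Ending inventory (cost pool remaining) = $15,503.78

COGS = $8,543.87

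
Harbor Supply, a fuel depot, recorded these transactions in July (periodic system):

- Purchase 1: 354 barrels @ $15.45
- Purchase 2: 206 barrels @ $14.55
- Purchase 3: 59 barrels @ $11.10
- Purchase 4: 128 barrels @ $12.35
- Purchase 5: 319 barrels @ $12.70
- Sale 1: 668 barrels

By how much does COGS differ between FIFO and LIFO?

$1,082.55

FIFO COGS: 354 @ $15.45 + 206 @ $14.55 + 59 @ $11.10 + 49 @ $12.35 = $9,726.65
LIFO COGS: 319 @ $12.70 + 128 @ $12.35 + 59 @ $11.10 + 162 @ $14.55 = $8,644.10
Difference = |$9,726.65 − $8,644.10| = $1,082.55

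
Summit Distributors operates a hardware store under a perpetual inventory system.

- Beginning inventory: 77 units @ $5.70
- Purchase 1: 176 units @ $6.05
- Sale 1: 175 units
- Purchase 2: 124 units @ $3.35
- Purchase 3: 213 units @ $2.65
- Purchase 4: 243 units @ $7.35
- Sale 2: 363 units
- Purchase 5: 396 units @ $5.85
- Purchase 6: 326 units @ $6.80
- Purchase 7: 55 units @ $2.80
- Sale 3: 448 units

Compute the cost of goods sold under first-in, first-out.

Sale 1 (175) [FIFO — oldest first]: 77 @ $5.70 + 98 @ $6.05 = $1,031.80
Sale 2 (363) [FIFO — oldest first]: 78 @ $6.05 + 124 @ $3.35 + 161 @ $2.65 = $1,313.95
Sale 3 (448) [FIFO — oldest first]: 52 @ $2.65 + 243 @ $7.35 + 153 @ $5.85 = $2,818.90
Total COGS = $1,031.80 + $1,313.95 + $2,818.90 = $5,164.65
Ending inventory: 243 @ $5.85 + 326 @ $6.80 + 55 @ $2.80 = $3,792.35

COGS = $5,164.65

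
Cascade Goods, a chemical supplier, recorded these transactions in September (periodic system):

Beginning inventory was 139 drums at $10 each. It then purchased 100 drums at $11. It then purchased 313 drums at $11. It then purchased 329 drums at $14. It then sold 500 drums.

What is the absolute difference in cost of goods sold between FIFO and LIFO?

FIFO COGS: 139 @ $10 + 100 @ $11 + 261 @ $11 = $5,361
LIFO COGS: 329 @ $14 + 171 @ $11 = $6,487
Difference = |$5,361 − $6,487| = $1,126

$1,126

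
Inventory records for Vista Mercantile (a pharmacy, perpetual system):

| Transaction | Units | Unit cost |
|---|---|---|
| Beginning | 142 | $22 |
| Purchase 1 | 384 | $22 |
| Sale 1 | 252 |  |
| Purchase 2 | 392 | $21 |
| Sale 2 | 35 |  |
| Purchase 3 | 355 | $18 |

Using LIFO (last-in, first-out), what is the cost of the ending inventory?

Sale 1 (252) [LIFO — newest first]: 252 @ $22 = $5,544
Sale 2 (35) [LIFO — newest first]: 35 @ $21 = $735
Total COGS = $5,544 + $735 = $6,279
Ending inventory: 142 @ $22 + 132 @ $22 + 357 @ $21 + 355 @ $18 = $19,915
Check: goods available $26,194 = COGS $6,279 + ending $19,915

Ending inventory = $19,915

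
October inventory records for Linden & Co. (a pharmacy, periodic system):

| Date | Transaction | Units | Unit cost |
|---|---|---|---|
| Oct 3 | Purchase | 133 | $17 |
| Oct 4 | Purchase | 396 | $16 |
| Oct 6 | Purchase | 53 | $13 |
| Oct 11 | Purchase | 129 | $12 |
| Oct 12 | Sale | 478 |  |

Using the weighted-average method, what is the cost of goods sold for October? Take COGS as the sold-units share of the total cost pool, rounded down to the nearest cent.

COGS = $7,283.61

Oct 12, sell 478: 478/711 × $10,834.00 → $7,283.61
Ending inventory (cost pool remaining) = $3,550.39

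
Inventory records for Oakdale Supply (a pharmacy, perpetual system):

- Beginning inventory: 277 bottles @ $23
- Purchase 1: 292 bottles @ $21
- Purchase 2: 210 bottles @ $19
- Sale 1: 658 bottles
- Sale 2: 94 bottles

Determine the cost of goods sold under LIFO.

COGS = $15,872

Sale 1 (658) [LIFO — newest first]: 210 @ $19 + 292 @ $21 + 156 @ $23 = $13,710
Sale 2 (94) [LIFO — newest first]: 94 @ $23 = $2,162
Total COGS = $13,710 + $2,162 = $15,872
Ending inventory: 27 @ $23 = $621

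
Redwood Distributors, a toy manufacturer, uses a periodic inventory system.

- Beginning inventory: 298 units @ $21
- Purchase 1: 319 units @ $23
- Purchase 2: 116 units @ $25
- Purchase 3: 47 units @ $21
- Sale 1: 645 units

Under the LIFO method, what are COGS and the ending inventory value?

Sale 1 (645) [LIFO — newest first]: 47 @ $21 + 116 @ $25 + 319 @ $23 + 163 @ $21 = $14,647
Ending inventory: 135 @ $21 = $2,835
Check: goods available $17,482 = COGS $14,647 + ending $2,835

COGS = $14,647; ending inventory = $2,835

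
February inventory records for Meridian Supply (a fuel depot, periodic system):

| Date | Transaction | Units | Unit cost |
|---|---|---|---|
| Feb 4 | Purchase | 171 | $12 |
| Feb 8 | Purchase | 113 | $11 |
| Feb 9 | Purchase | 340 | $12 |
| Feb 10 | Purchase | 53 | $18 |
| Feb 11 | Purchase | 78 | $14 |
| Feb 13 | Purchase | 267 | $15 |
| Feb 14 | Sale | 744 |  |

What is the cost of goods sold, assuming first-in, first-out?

Feb 14, 744 sold [FIFO — oldest first]: 171 @ $12 + 113 @ $11 + 340 @ $12 + 53 @ $18 + 67 @ $14 = $9,267
Ending inventory: 11 @ $14 + 267 @ $15 = $4,159

COGS = $9,267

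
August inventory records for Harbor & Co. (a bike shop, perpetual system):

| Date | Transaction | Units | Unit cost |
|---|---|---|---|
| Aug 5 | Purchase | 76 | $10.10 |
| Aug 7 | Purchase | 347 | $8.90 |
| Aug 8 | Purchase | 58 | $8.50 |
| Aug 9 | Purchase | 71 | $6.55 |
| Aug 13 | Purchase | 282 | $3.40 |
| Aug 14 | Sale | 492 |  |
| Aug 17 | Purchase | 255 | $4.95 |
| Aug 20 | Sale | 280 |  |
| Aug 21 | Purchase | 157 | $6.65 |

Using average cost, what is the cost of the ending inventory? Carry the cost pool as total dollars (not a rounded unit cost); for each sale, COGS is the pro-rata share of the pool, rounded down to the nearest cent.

After Aug 5: 76 on hand, pool $767.60 (≈ $10.1000 each)
After Aug 7: 423 on hand, pool $3,855.90 (≈ $9.1156 each)
After Aug 8: 481 on hand, pool $4,348.90 (≈ $9.0414 each)
After Aug 9: 552 on hand, pool $4,813.95 (≈ $8.7209 each)
After Aug 13: 834 on hand, pool $5,772.75 (≈ $6.9218 each)
Aug 14, sell 492: 492/834 × $5,772.75 → $3,405.50
After Aug 17: 597 on hand, pool $3,629.50 (≈ $6.0796 each)
Aug 20, sell 280: 280/597 × $3,629.50 → $1,702.27
After Aug 21: 474 on hand, pool $2,971.28 (≈ $6.2685 each)
Total COGS = $3,405.50 + $1,702.27 = $5,107.77
Ending inventory (cost pool remaining) = $2,971.28
Check: goods available $8,079.05 = COGS $5,107.77 + ending $2,971.28

Ending inventory = $2,971.28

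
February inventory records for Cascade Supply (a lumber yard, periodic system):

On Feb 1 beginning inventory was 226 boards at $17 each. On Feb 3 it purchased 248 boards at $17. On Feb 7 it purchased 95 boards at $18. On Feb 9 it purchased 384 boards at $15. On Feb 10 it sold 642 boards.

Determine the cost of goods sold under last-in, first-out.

Feb 10, 642 sold [LIFO — newest first]: 384 @ $15 + 95 @ $18 + 163 @ $17 = $10,241
Ending inventory: 226 @ $17 + 85 @ $17 = $5,287

COGS = $10,241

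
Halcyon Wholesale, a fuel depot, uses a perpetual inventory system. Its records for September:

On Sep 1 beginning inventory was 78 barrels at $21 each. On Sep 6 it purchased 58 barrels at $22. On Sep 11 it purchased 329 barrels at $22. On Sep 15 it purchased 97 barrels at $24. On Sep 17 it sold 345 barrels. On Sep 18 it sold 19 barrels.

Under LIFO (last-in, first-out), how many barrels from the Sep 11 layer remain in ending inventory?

Sep 17, 345 sold [LIFO — newest first]: 97 @ $24 + 248 @ $22 = $7,784
Sep 18, 19 sold [LIFO — newest first]: 19 @ $22 = $418
Total COGS = $7,784 + $418 = $8,202
Ending inventory: 78 @ $21 + 58 @ $22 + 62 @ $22 = $4,278
Check: goods available $12,480 = COGS $8,202 + ending $4,278

62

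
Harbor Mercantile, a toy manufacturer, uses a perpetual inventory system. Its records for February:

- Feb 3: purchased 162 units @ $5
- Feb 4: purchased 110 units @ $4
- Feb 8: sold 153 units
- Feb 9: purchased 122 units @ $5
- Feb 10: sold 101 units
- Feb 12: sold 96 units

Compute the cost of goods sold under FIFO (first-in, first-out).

Feb 8, 153 sold [FIFO — oldest first]: 153 @ $5 = $765
Feb 10, 101 sold [FIFO — oldest first]: 9 @ $5 + 92 @ $4 = $413
Feb 12, 96 sold [FIFO — oldest first]: 18 @ $4 + 78 @ $5 = $462
Total COGS = $765 + $413 + $462 = $1,640
Ending inventory: 44 @ $5 = $220

COGS = $1,640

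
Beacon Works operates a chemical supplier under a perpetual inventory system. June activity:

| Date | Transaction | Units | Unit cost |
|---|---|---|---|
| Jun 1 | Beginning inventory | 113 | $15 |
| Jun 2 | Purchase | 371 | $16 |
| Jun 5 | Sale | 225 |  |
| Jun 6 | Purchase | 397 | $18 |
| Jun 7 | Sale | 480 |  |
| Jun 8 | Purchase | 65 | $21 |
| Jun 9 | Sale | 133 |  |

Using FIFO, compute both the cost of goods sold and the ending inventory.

Jun 5, 225 sold [FIFO — oldest first]: 113 @ $15 + 112 @ $16 = $3,487
Jun 7, 480 sold [FIFO — oldest first]: 259 @ $16 + 221 @ $18 = $8,122
Jun 9, 133 sold [FIFO — oldest first]: 133 @ $18 = $2,394
Total COGS = $3,487 + $8,122 + $2,394 = $14,003
Ending inventory: 43 @ $18 + 65 @ $21 = $2,139

COGS = $14,003; ending inventory = $2,139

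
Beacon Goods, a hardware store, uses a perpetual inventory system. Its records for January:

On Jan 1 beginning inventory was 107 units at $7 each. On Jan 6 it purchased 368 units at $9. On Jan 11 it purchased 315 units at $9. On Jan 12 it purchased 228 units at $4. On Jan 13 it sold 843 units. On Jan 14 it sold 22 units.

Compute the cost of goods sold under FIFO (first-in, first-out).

COGS = $7,196

Jan 13, 843 sold [FIFO — oldest first]: 107 @ $7 + 368 @ $9 + 315 @ $9 + 53 @ $4 = $7,108
Jan 14, 22 sold [FIFO — oldest first]: 22 @ $4 = $88
Total COGS = $7,108 + $88 = $7,196
Ending inventory: 153 @ $4 = $612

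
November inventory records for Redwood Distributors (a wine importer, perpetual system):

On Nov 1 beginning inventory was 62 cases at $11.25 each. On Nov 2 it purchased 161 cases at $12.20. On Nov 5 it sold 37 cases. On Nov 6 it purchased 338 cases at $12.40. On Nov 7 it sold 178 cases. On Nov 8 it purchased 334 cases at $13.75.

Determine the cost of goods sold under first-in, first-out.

COGS = $2,564.10

Nov 5, 37 sold [FIFO — oldest first]: 37 @ $11.25 = $416.25
Nov 7, 178 sold [FIFO — oldest first]: 25 @ $11.25 + 153 @ $12.20 = $2,147.85
Total COGS = $416.25 + $2,147.85 = $2,564.10
Ending inventory: 8 @ $12.20 + 338 @ $12.40 + 334 @ $13.75 = $8,881.30
Check: goods available $11,445.40 = COGS $2,564.10 + ending $8,881.30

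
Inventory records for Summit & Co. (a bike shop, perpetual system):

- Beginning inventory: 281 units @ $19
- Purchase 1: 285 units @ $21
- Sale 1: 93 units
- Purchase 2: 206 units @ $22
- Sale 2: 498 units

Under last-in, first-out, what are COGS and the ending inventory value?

Sale 1 (93) [LIFO — newest first]: 93 @ $21 = $1,953
Sale 2 (498) [LIFO — newest first]: 206 @ $22 + 192 @ $21 + 100 @ $19 = $10,464
Total COGS = $1,953 + $10,464 = $12,417
Ending inventory: 181 @ $19 = $3,439
Check: goods available $15,856 = COGS $12,417 + ending $3,439

COGS = $12,417; ending inventory = $3,439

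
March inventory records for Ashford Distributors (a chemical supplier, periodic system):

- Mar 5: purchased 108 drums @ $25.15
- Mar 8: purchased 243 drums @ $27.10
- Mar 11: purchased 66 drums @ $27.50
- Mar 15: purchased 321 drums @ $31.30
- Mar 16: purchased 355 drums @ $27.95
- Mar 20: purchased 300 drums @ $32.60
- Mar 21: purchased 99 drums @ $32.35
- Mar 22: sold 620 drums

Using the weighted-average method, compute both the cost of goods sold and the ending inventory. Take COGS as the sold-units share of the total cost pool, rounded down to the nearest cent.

COGS = $18,312.73; ending inventory = $25,755.97

Mar 22, sell 620: 620/1492 × $44,068.70 → $18,312.73
Ending inventory (cost pool remaining) = $25,755.97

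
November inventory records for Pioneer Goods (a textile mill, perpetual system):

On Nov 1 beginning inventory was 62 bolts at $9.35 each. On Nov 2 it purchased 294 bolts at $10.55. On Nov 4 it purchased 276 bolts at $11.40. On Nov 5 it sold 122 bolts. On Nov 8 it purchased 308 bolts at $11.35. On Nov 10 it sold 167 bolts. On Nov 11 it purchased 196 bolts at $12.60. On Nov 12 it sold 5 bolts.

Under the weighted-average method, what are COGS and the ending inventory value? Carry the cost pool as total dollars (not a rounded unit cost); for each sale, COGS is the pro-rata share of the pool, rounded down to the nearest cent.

After Nov 1: 62 on hand, pool $579.70 (≈ $9.3500 each)
After Nov 2: 356 on hand, pool $3,681.40 (≈ $10.3410 each)
After Nov 4: 632 on hand, pool $6,827.80 (≈ $10.8035 each)
Nov 5, sell 122: 122/632 × $6,827.80 → $1,318.02
After Nov 8: 818 on hand, pool $9,005.58 (≈ $11.0093 each)
Nov 10, sell 167: 167/818 × $9,005.58 → $1,838.54
After Nov 11: 847 on hand, pool $9,636.64 (≈ $11.3774 each)
Nov 12, sell 5: 5/847 × $9,636.64 → $56.88
Total COGS = $1,318.02 + $1,838.54 + $56.88 = $3,213.44
Ending inventory (cost pool remaining) = $9,579.76

COGS = $3,213.44; ending inventory = $9,579.76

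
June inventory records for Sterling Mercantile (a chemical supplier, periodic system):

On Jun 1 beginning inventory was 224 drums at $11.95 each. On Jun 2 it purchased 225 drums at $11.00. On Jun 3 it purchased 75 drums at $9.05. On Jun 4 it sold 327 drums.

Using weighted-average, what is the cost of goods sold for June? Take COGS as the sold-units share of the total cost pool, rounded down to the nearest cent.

COGS = $3,638.53

Jun 4, sell 327: 327/524 × $5,830.55 → $3,638.53
Ending inventory (cost pool remaining) = $2,192.02
Check: goods available $5,830.55 = COGS $3,638.53 + ending $2,192.02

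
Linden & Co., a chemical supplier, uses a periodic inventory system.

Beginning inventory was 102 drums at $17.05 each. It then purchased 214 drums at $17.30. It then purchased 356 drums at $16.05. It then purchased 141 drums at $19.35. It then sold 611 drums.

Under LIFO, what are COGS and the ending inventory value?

Sale 1 (611) [LIFO — newest first]: 141 @ $19.35 + 356 @ $16.05 + 114 @ $17.30 = $10,414.35
Ending inventory: 102 @ $17.05 + 100 @ $17.30 = $3,469.10

COGS = $10,414.35; ending inventory = $3,469.10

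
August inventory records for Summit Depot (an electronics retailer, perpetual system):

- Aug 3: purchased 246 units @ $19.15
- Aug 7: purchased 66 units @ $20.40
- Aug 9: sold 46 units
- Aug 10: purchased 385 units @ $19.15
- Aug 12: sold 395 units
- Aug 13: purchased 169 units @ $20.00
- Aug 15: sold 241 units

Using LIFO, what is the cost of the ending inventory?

Ending inventory = $3,523.60

Aug 9, 46 sold [LIFO — newest first]: 46 @ $20.40 = $938.40
Aug 12, 395 sold [LIFO — newest first]: 385 @ $19.15 + 10 @ $20.40 = $7,576.75
Aug 15, 241 sold [LIFO — newest first]: 169 @ $20.00 + 10 @ $20.40 + 62 @ $19.15 = $4,771.30
Total COGS = $938.40 + $7,576.75 + $4,771.30 = $13,286.45
Ending inventory: 184 @ $19.15 = $3,523.60
Check: goods available $16,810.05 = COGS $13,286.45 + ending $3,523.60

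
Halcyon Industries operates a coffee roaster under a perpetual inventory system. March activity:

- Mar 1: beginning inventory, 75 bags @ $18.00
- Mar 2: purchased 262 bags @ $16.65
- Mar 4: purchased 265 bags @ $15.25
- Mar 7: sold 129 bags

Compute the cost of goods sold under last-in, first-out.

COGS = $1,967.25

Mar 7, 129 sold [LIFO — newest first]: 129 @ $15.25 = $1,967.25
Ending inventory: 75 @ $18.00 + 262 @ $16.65 + 136 @ $15.25 = $7,786.30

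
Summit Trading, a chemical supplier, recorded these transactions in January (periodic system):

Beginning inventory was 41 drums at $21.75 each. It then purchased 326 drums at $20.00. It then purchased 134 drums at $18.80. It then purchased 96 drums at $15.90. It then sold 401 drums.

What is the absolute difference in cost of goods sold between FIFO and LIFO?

$585.35

FIFO COGS: 41 @ $21.75 + 326 @ $20.00 + 34 @ $18.80 = $8,050.95
LIFO COGS: 96 @ $15.90 + 134 @ $18.80 + 171 @ $20.00 = $7,465.60
Difference = |$8,050.95 − $7,465.60| = $585.35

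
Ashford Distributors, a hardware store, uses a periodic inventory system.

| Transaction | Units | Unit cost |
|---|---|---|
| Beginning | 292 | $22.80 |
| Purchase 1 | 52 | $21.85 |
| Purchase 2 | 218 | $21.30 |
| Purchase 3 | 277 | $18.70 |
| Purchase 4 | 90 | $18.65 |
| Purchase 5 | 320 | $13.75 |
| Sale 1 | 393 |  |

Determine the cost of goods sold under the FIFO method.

Sale 1 (393) [FIFO — oldest first]: 292 @ $22.80 + 52 @ $21.85 + 49 @ $21.30 = $8,837.50
Ending inventory: 169 @ $21.30 + 277 @ $18.70 + 90 @ $18.65 + 320 @ $13.75 = $14,858.10
Check: goods available $23,695.60 = COGS $8,837.50 + ending $14,858.10

COGS = $8,837.50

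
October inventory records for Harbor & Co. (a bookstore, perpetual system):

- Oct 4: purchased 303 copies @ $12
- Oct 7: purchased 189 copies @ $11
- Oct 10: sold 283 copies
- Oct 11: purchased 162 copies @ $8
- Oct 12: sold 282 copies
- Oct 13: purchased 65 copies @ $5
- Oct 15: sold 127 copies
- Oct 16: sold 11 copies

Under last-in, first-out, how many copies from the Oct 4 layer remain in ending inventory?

16

Oct 10, 283 sold [LIFO — newest first]: 189 @ $11 + 94 @ $12 = $3,207
Oct 12, 282 sold [LIFO — newest first]: 162 @ $8 + 120 @ $12 = $2,736
Oct 15, 127 sold [LIFO — newest first]: 65 @ $5 + 62 @ $12 = $1,069
Oct 16, 11 sold [LIFO — newest first]: 11 @ $12 = $132
Total COGS = $3,207 + $2,736 + $1,069 + $132 = $7,144
Ending inventory: 16 @ $12 = $192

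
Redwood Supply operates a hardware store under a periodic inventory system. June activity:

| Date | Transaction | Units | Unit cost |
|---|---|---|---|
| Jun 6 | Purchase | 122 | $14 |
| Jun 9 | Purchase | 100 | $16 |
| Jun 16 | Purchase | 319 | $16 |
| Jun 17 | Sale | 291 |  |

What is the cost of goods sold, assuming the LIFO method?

Jun 17, 291 sold [LIFO — newest first]: 291 @ $16 = $4,656
Ending inventory: 122 @ $14 + 100 @ $16 + 28 @ $16 = $3,756
Check: goods available $8,412 = COGS $4,656 + ending $3,756

COGS = $4,656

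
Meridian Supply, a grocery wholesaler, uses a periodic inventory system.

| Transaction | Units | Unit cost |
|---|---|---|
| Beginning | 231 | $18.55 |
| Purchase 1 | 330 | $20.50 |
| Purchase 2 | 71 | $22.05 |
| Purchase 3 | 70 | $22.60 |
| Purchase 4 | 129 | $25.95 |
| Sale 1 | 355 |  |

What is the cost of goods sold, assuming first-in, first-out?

Sale 1 (355) [FIFO — oldest first]: 231 @ $18.55 + 124 @ $20.50 = $6,827.05
Ending inventory: 206 @ $20.50 + 71 @ $22.05 + 70 @ $22.60 + 129 @ $25.95 = $10,718.10
Check: goods available $17,545.15 = COGS $6,827.05 + ending $10,718.10

COGS = $6,827.05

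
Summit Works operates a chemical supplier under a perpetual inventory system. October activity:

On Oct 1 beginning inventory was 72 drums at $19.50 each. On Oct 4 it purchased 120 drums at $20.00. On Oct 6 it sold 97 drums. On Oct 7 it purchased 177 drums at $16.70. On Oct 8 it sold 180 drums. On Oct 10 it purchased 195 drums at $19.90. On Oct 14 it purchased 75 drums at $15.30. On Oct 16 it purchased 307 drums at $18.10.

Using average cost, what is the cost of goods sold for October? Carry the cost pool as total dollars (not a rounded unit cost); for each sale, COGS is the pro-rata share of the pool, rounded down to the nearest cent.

COGS = $5,123.48

After Oct 1: 72 on hand, pool $1,404.00 (≈ $19.5000 each)
After Oct 4: 192 on hand, pool $3,804.00 (≈ $19.8125 each)
Oct 6, sell 97: 97/192 × $3,804.00 → $1,921.81
After Oct 7: 272 on hand, pool $4,838.09 (≈ $17.7871 each)
Oct 8, sell 180: 180/272 × $4,838.09 → $3,201.67
After Oct 10: 287 on hand, pool $5,516.92 (≈ $19.2227 each)
After Oct 14: 362 on hand, pool $6,664.42 (≈ $18.4100 each)
After Oct 16: 669 on hand, pool $12,221.12 (≈ $18.2677 each)
Total COGS = $1,921.81 + $3,201.67 = $5,123.48
Ending inventory (cost pool remaining) = $12,221.12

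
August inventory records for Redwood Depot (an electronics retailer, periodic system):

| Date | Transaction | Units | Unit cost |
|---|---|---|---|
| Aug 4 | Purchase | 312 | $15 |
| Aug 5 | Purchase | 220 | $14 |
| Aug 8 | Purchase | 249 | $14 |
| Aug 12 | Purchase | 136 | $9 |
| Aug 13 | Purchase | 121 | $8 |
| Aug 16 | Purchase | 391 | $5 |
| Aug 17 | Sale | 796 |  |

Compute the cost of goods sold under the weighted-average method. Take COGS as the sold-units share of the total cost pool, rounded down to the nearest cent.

COGS = $8,574.40

Aug 17, sell 796: 796/1429 × $15,393.00 → $8,574.40
Ending inventory (cost pool remaining) = $6,818.60
Check: goods available $15,393.00 = COGS $8,574.40 + ending $6,818.60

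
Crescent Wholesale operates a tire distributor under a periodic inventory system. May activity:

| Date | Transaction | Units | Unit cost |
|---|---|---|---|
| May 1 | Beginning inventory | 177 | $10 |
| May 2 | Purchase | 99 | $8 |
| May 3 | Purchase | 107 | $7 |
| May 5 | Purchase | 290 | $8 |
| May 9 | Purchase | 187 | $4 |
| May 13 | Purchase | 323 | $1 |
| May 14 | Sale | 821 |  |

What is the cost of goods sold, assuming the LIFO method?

May 14, 821 sold [LIFO — newest first]: 323 @ $1 + 187 @ $4 + 290 @ $8 + 21 @ $7 = $3,538
Ending inventory: 177 @ $10 + 99 @ $8 + 86 @ $7 = $3,164

COGS = $3,538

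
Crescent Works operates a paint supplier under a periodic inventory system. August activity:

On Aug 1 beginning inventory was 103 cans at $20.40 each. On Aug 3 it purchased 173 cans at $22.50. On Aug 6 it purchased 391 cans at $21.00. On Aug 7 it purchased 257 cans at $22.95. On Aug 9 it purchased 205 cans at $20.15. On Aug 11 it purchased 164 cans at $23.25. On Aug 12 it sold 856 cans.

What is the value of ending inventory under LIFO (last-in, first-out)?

Aug 12, 856 sold [LIFO — newest first]: 164 @ $23.25 + 205 @ $20.15 + 257 @ $22.95 + 230 @ $21.00 = $18,671.90
Ending inventory: 103 @ $20.40 + 173 @ $22.50 + 161 @ $21.00 = $9,374.70

Ending inventory = $9,374.70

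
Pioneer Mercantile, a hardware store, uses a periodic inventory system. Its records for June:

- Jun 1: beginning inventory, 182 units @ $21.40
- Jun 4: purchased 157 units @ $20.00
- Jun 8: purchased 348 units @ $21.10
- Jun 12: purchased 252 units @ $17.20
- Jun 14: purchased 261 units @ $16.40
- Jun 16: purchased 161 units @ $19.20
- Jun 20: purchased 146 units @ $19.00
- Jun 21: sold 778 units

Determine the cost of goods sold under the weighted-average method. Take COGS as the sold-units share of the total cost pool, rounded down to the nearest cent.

Jun 21, sell 778: 778/1507 × $28,857.60 → $14,897.95
Ending inventory (cost pool remaining) = $13,959.65
Check: goods available $28,857.60 = COGS $14,897.95 + ending $13,959.65

COGS = $14,897.95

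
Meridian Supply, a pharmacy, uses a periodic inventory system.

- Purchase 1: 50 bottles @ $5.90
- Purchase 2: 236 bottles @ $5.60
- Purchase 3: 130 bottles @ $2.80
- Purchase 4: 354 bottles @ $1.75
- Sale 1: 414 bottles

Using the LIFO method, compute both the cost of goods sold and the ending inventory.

Sale 1 (414) [LIFO — newest first]: 354 @ $1.75 + 60 @ $2.80 = $787.50
Ending inventory: 50 @ $5.90 + 236 @ $5.60 + 70 @ $2.80 = $1,812.60

COGS = $787.50; ending inventory = $1,812.60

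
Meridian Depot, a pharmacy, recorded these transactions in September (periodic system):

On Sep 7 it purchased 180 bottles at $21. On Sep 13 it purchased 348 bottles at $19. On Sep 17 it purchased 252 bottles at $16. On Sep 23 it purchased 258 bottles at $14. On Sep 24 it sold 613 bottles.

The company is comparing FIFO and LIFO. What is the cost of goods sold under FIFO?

COGS = $11,752

FIFO COGS: 180 @ $21 + 348 @ $19 + 85 @ $16 = $11,752
LIFO COGS: 258 @ $14 + 252 @ $16 + 103 @ $19 = $9,601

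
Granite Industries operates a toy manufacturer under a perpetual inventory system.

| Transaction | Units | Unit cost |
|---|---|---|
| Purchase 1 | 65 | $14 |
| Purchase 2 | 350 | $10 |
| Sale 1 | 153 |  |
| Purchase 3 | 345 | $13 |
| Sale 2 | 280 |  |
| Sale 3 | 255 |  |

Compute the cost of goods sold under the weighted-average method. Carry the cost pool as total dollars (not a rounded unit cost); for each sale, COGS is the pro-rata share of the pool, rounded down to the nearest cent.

After Purchase 1: 65 on hand, pool $910.00 (≈ $14.0000 each)
After Purchase 2: 415 on hand, pool $4,410.00 (≈ $10.6265 each)
Sale 1, sell 153: 153/415 × $4,410.00 → $1,625.85
After Purchase 3: 607 on hand, pool $7,269.15 (≈ $11.9755 each)
Sale 2, sell 280: 280/607 × $7,269.15 → $3,353.14
Sale 3, sell 255: 255/327 × $3,916.01 → $3,053.76
Total COGS = $1,625.85 + $3,353.14 + $3,053.76 = $8,032.75
Ending inventory (cost pool remaining) = $862.25

COGS = $8,032.75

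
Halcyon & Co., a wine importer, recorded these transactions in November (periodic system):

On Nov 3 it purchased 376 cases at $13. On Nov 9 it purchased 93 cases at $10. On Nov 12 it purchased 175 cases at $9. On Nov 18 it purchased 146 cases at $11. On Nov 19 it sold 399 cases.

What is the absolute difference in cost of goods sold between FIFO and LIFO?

$1,157

FIFO COGS: 376 @ $13 + 23 @ $10 = $5,118
LIFO COGS: 146 @ $11 + 175 @ $9 + 78 @ $10 = $3,961
Difference = |$5,118 − $3,961| = $1,157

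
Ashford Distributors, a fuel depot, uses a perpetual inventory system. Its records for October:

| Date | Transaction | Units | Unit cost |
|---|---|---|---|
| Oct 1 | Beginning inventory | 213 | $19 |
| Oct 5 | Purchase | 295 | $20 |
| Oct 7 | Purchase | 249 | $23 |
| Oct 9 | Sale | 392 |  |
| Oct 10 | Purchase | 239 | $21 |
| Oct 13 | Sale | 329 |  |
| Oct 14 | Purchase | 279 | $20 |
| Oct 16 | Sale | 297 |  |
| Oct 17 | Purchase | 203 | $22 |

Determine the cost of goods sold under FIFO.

COGS = $21,133

Oct 9, 392 sold [FIFO — oldest first]: 213 @ $19 + 179 @ $20 = $7,627
Oct 13, 329 sold [FIFO — oldest first]: 116 @ $20 + 213 @ $23 = $7,219
Oct 16, 297 sold [FIFO — oldest first]: 36 @ $23 + 239 @ $21 + 22 @ $20 = $6,287
Total COGS = $7,627 + $7,219 + $6,287 = $21,133
Ending inventory: 257 @ $20 + 203 @ $22 = $9,606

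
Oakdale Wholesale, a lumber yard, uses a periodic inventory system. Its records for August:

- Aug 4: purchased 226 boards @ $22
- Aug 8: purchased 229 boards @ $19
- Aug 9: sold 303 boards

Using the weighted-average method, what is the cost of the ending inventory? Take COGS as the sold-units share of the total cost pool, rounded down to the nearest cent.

Ending inventory = $3,114.50

Aug 9, sell 303: 303/455 × $9,323.00 → $6,208.50
Ending inventory (cost pool remaining) = $3,114.50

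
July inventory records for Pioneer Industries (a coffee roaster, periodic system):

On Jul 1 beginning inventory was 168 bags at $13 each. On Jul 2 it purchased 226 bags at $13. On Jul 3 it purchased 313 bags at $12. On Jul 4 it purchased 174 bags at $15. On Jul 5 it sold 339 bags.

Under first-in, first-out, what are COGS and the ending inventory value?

COGS = $4,407; ending inventory = $7,081

Jul 5, 339 sold [FIFO — oldest first]: 168 @ $13 + 171 @ $13 = $4,407
Ending inventory: 55 @ $13 + 313 @ $12 + 174 @ $15 = $7,081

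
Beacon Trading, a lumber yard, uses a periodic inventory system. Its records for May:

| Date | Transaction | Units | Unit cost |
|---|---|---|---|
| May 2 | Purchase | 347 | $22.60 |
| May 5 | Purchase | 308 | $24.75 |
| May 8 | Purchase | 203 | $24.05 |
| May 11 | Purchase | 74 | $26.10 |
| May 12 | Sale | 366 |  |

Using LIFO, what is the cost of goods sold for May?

COGS = $9,016.30

May 12, 366 sold [LIFO — newest first]: 74 @ $26.10 + 203 @ $24.05 + 89 @ $24.75 = $9,016.30
Ending inventory: 347 @ $22.60 + 219 @ $24.75 = $13,262.45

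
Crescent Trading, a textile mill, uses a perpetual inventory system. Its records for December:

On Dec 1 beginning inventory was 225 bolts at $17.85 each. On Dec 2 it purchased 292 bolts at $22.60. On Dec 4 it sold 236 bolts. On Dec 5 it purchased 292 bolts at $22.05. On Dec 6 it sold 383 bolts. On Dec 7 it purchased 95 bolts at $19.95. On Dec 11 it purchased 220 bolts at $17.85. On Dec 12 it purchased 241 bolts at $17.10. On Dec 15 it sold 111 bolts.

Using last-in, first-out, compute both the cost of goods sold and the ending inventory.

Dec 4, 236 sold [LIFO — newest first]: 236 @ $22.60 = $5,333.60
Dec 6, 383 sold [LIFO — newest first]: 292 @ $22.05 + 56 @ $22.60 + 35 @ $17.85 = $8,328.95
Dec 15, 111 sold [LIFO — newest first]: 111 @ $17.10 = $1,898.10
Total COGS = $5,333.60 + $8,328.95 + $1,898.10 = $15,560.65
Ending inventory: 190 @ $17.85 + 95 @ $19.95 + 220 @ $17.85 + 130 @ $17.10 = $11,436.75

COGS = $15,560.65; ending inventory = $11,436.75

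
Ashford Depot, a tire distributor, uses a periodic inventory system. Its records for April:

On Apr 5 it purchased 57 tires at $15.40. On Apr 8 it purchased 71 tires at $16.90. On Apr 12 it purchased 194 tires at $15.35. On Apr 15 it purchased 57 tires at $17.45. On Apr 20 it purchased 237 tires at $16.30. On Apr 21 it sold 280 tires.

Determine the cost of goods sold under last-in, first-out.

Apr 21, 280 sold [LIFO — newest first]: 237 @ $16.30 + 43 @ $17.45 = $4,613.45
Ending inventory: 57 @ $15.40 + 71 @ $16.90 + 194 @ $15.35 + 14 @ $17.45 = $5,299.90

COGS = $4,613.45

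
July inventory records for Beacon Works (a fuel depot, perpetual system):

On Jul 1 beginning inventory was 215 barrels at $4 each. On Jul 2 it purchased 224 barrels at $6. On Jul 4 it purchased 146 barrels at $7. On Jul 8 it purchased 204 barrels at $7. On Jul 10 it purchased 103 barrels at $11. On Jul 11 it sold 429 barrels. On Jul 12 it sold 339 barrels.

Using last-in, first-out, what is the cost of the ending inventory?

Jul 11, 429 sold [LIFO — newest first]: 103 @ $11 + 204 @ $7 + 122 @ $7 = $3,415
Jul 12, 339 sold [LIFO — newest first]: 24 @ $7 + 224 @ $6 + 91 @ $4 = $1,876
Total COGS = $3,415 + $1,876 = $5,291
Ending inventory: 124 @ $4 = $496
Check: goods available $5,787 = COGS $5,291 + ending $496

Ending inventory = $496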